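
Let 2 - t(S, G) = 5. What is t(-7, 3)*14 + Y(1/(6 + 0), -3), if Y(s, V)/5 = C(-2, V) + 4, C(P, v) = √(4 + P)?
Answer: -22 + 5*√2 ≈ -14.929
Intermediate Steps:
t(S, G) = -3 (t(S, G) = 2 - 1*5 = 2 - 5 = -3)
Y(s, V) = 20 + 5*√2 (Y(s, V) = 5*(√(4 - 2) + 4) = 5*(√2 + 4) = 5*(4 + √2) = 20 + 5*√2)
t(-7, 3)*14 + Y(1/(6 + 0), -3) = -3*14 + (20 + 5*√2) = -42 + (20 + 5*√2) = -22 + 5*√2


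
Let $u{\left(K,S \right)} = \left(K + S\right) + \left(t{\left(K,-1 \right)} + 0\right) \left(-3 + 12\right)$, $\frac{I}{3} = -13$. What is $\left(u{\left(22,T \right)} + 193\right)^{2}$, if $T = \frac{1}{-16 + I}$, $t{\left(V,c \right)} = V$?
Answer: $\frac{515925796}{3025} \approx 1.7055 \cdot 10^{5}$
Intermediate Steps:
$I = -39$ ($I = 3 \left(-13\right) = -39$)
$T = - \frac{1}{55}$ ($T = \frac{1}{-16 - 39} = \frac{1}{-55} = - \frac{1}{55} \approx -0.018182$)
$u{\left(K,S \right)} = S + 10 K$ ($u{\left(K,S \right)} = \left(K + S\right) + \left(K + 0\right) \left(-3 + 12\right) = \left(K + S\right) + K 9 = \left(K + S\right) + 9 K = S + 10 K$)
$\left(u{\left(22,T \right)} + 193\right)^{2} = \left(\left(- \frac{1}{55} + 10 \cdot 22\right) + 193\right)^{2} = \left(\left(- \frac{1}{55} + 220\right) + 193\right)^{2} = \left(\frac{12099}{55} + 193\right)^{2} = \left(\frac{22714}{55}\right)^{2} = \frac{515925796}{3025}$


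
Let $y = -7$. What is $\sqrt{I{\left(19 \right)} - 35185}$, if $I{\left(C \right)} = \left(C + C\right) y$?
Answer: $3 i \sqrt{3939} \approx 188.28 i$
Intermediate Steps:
$I{\left(C \right)} = - 14 C$ ($I{\left(C \right)} = \left(C + C\right) \left(-7\right) = 2 C \left(-7\right) = - 14 C$)
$\sqrt{I{\left(19 \right)} - 35185} = \sqrt{\left(-14\right) 19 - 35185} = \sqrt{-266 - 35185} = \sqrt{-35451} = 3 i \sqrt{3939}$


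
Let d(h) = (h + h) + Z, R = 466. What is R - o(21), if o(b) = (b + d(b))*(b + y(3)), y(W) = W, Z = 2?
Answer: -1094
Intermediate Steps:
d(h) = 2 + 2*h (d(h) = (h + h) + 2 = 2*h + 2 = 2 + 2*h)
o(b) = (2 + 3*b)*(3 + b) (o(b) = (b + (2 + 2*b))*(b + 3) = (2 + 3*b)*(3 + b))
R - o(21) = 466 - (6 + 3*21² + 11*21) = 466 - (6 + 3*441 + 231) = 466 - (6 + 1323 + 231) = 466 - 1*1560 = 466 - 1560 = -1094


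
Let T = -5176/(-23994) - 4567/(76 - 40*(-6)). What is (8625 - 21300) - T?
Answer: -47997611609/3791052 ≈ -12661.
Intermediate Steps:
T = -53972491/3791052 (T = -5176*(-1/23994) - 4567/(76 + 240) = 2588/11997 - 4567/316 = -53972491/3791052 ≈ -14.237)
(8625 - 21300) - T = (8625 - 21300) - 1*(-53972491/3791052) = -12675 + 53972491/3791052 = -47997611609/3791052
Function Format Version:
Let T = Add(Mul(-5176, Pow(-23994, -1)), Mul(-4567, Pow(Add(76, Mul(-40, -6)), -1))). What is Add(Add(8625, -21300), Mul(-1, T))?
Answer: Rational(-47997611609, 3791052) ≈ -12661.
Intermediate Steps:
T = Rational(-53972491, 3791052) (T = Add(Mul(-5176, Rational(-1, 23994)), Mul(-4567, Pow(Add(76, 240), -1))) = Add(Rational(2588, 11997), Mul(-4567, Pow(316, -1))) = Add(Rational(2588, 11997), Mul(-4567, Rational(1, 316))) = Add(Rational(2588, 11997), Rational(-4567, 316)) = Rational(-53972491, 3791052) ≈ -14.237)
Add(Add(8625, -21300), Mul(-1, T)) = Add(Add(8625, -21300), Mul(-1, Rational(-53972491, 3791052))) = Add(-12675, Rational(53972491, 3791052)) = Rational(-47997611609, 3791052)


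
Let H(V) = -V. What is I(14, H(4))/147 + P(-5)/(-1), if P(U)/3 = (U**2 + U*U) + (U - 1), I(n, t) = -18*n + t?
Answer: -19660/147 ≈ -133.74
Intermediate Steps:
I(n, t) = t - 18*n
P(U) = -3 + 3*U + 6*U**2 (P(U) = 3*((U**2 + U*U) + (U - 1)) = 3*((U**2 + U**2) + (-1 + U)) = 3*(2*U**2 + (-1 + U)) = 3*(-1 + U + 2*U**2) = -3 + 3*U + 6*U**2)
I(14, H(4))/147 + P(-5)/(-1) = (-1*4 - 18*14)/147 + (-3 + 3*(-5) + 6*(-5)**2)/(-1) = (-4 - 252)*(1/147) + (-3 - 15 + 6*25)*(-1) = -256*1/147 + (-3 - 15 + 150)*(-1) = -256/147 + 132*(-1) = -256/147 - 132 = -19660/147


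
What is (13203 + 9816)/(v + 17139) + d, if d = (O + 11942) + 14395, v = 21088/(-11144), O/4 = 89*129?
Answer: 1725046007118/23871991 ≈ 72262.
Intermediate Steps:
O = 45924 (O = 4*(89*129) = 4*11481 = 45924)
v = -2636/1393 (v = 21088*(-1/11144) = -2636/1393 ≈ -1.8923)
d = 72261 (d = (45924 + 11942) + 14395 = 57866 + 14395 = 72261)
(13203 + 9816)/(v + 17139) + d = (13203 + 9816)/(-2636/1393 + 17139) + 72261 = 23019/(23871991/1393) + 72261 = 23019*(1393/23871991) + 72261 = 32065467/23871991 + 72261 = 1725046007118/23871991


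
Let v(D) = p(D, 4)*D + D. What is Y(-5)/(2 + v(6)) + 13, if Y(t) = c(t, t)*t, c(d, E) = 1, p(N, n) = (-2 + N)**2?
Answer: 1347/104 ≈ 12.952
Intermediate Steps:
v(D) = D + D*(-2 + D)**2 (v(D) = (-2 + D)**2*D + D = D*(-2 + D)**2 + D = D + D*(-2 + D)**2)
Y(t) = t (Y(t) = 1*t = t)
Y(-5)/(2 + v(6)) + 13 = -5/(2 + 6*(1 + (-2 + 6)**2)) + 13 = -5/(2 + 6*(1 + 4**2)) + 13 = -5/(2 + 6*(1 + 16)) + 13 = -5/(2 + 6*17) + 13 = -5/(2 + 102) + 13 = -5/104 + 13 = 1347/104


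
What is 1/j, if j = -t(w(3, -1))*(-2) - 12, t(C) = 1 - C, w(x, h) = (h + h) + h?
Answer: -¼ ≈ -0.25000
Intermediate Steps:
w(x, h) = 3*h (w(x, h) = 2*h + h = 3*h)
j = -4 (j = -(1 - 3*(-1))*(-2) - 12 = -(1 - 1*(-3))*(-2) - 12 = -(1 + 3)*(-2) - 12 = -1*4*(-2) - 12 = -4*(-2) - 12 = 8 - 12 = -4)
1/j = 1/(-4) = -¼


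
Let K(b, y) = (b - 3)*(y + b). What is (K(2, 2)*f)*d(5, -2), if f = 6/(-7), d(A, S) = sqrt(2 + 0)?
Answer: 24*sqrt(2)/7 ≈ 4.8487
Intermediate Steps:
d(A, S) = sqrt(2)
f = -6/7 (f = 6*(-1/7) = -6/7 ≈ -0.85714)
K(b, y) = (-3 + b)*(b + y)
(K(2, 2)*f)*d(5, -2) = ((2**2 - 3*2 - 3*2 + 2*2)*(-6/7))*sqrt(2) = ((4 - 6 - 6 + 4)*(-6/7))*sqrt(2) = (-4*(-6/7))*sqrt(2) = 24*sqrt(2)/7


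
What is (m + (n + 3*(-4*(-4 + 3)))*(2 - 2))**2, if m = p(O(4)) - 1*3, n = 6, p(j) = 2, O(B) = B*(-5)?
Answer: 1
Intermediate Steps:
O(B) = -5*B
m = -1 (m = 2 - 1*3 = 2 - 3 = -1)
(m + (n + 3*(-4*(-4 + 3)))*(2 - 2))**2 = (-1 + (6 + 3*(-4*(-4 + 3)))*(2 - 2))**2 = (-1 + (6 + 3*(-4*(-1)))*0)**2 = (-1 + (6 + 3*4)*0)**2 = (-1 + (6 + 12)*0)**2 = (-1 + 18*0)**2 = (-1 + 0)**2 = (-1)**2 = 1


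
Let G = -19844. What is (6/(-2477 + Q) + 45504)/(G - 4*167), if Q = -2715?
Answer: -118128381/53249152 ≈ -2.2184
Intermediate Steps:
(6/(-2477 + Q) + 45504)/(G - 4*167) = (6/(-2477 - 2715) + 45504)/(-19844 - 4*167) = (6/(-5192) + 45504)/(-19844 - 668) = (6*(-1/5192) + 45504)/(-20512) = (-3/2596 + 45504)*(-1/20512) = (118128381/2596)*(-1/20512) = -118128381/53249152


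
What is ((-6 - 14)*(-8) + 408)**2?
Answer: 322624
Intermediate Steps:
((-6 - 14)*(-8) + 408)**2 = (-20*(-8) + 408)**2 = (160 + 408)**2 = 568**2 = 322624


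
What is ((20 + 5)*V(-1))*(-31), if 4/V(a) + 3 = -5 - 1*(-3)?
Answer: 620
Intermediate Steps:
V(a) = -4/5 (V(a) = 4/(-3 + (-5 - 1*(-3))) = 4/(-3 + (-5 + 3)) = 4/(-3 - 2) = 4/(-5) = 4*(-1/5) = -4/5)
((20 + 5)*V(-1))*(-31) = ((20 + 5)*(-4/5))*(-31) = (25*(-4/5))*(-31) = -20*(-31) = 620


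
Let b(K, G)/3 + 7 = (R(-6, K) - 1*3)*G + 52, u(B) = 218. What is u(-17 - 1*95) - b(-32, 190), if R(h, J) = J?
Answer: 20033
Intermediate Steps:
b(K, G) = 135 + 3*G*(-3 + K) (b(K, G) = -21 + 3*((K - 1*3)*G + 52) = -21 + 3*((K - 3)*G + 52) = -21 + 3*((-3 + K)*G + 52) = -21 + 3*(G*(-3 + K) + 52) = -21 + 3*(52 + G*(-3 + K)) = -21 + (156 + 3*G*(-3 + K)) = 135 + 3*G*(-3 + K))
u(-17 - 1*95) - b(-32, 190) = 218 - (135 - 9*190 + 3*190*(-32)) = 218 - (135 - 1710 - 18240) = 218 - 1*(-19815) = 218 + 19815 = 20033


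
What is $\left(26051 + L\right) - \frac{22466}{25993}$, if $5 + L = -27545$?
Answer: $- \frac{38985973}{25993} \approx -1499.9$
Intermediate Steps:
$L = -27550$ ($L = -5 - 27545 = -27550$)
$\left(26051 + L\right) - \frac{22466}{25993} = \left(26051 - 27550\right) - \frac{22466}{25993} = -1499 - \frac{22466}{25993} = - \frac{38985973}{25993}$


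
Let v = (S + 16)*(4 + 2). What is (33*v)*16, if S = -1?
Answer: 47520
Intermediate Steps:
v = 90 (v = (-1 + 16)*(4 + 2) = 15*6 = 90)
(33*v)*16 = (33*90)*16 = 2970*16 = 47520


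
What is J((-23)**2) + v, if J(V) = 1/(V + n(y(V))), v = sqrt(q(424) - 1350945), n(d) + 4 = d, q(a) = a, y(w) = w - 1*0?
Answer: 1/1054 + I*sqrt(1350521) ≈ 0.00094877 + 1162.1*I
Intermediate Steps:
y(w) = w (y(w) = w + 0 = w)
n(d) = -4 + d
v = I*sqrt(1350521) (v = sqrt(424 - 1350945) = sqrt(-1350521) = I*sqrt(1350521) ≈ 1162.1*I)
J(V) = 1/(-4 + 2*V) (J(V) = 1/(V + (-4 + V)) = 1/(-4 + 2*V))
J((-23)**2) + v = 1/(2*(-2 + (-23)**2)) + I*sqrt(1350521) = 1/(2*(-2 + 529)) + I*sqrt(1350521) = (1/2)/527 + I*sqrt(1350521) = (1/2)*(1/527) + I*sqrt(1350521) = 1/1054 + I*sqrt(1350521)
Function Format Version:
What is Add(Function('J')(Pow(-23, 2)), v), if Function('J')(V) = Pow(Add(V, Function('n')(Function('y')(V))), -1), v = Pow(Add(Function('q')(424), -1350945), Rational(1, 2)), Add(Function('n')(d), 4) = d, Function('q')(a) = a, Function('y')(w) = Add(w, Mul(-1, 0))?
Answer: Add(Rational(1, 1054), Mul(I, Pow(1350521, Rational(1, 2)))) ≈ Add(0.00094877, Mul(1162.1, I))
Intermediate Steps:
Function('y')(w) = w (Function('y')(w) = Add(w, 0) = w)
Function('n')(d) = Add(-4, d)
v = Mul(I, Pow(1350521, Rational(1, 2))) (v = Pow(Add(424, -1350945), Rational(1, 2)) = Pow(-1350521, Rational(1, 2)) = Mul(I, Pow(1350521, Rational(1, 2))) ≈ Mul(1162.1, I))
Function('J')(V) = Pow(Add(-4, Mul(2, V)), -1) (Function('J')(V) = Pow(Add(V, Add(-4, V)), -1) = Pow(Add(-4, Mul(2, V)), -1))
Add(Function('J')(Pow(-23, 2)), v) = Add(Mul(Rational(1, 2), Pow(Add(-2, Pow(-23, 2)), -1)), Mul(I, Pow(1350521, Rational(1, 2)))) = Add(Mul(Rational(1, 2), Pow(Add(-2, 529), -1)), Mul(I, Pow(1350521, Rational(1, 2)))) = Add(Mul(Rational(1, 2), Pow(527, -1)), Mul(I, Pow(1350521, Rational(1, 2)))) = Add(Mul(Rational(1, 2), Rational(1, 527)), Mul(I, Pow(1350521, Rational(1, 2)))) = Add(Rational(1, 1054), Mul(I, Pow(1350521, Rational(1, 2))))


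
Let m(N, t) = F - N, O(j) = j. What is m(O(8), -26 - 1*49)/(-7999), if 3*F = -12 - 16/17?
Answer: 628/407949 ≈ 0.0015394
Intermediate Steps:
F = -220/51 (F = (-12 - 16/17)/3 = (⅓)*(-220/17) = -220/51 ≈ -4.3137)
m(N, t) = -220/51 - N
m(O(8), -26 - 1*49)/(-7999) = (-220/51 - 1*8)/(-7999) = (-220/51 - 8)*(-1/7999) = -628/51*(-1/7999) = 628/407949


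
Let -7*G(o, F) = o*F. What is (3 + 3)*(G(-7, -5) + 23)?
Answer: 108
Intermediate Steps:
G(o, F) = -F*o/7 (G(o, F) = -o*F/7 = -F*o/7)
(3 + 3)*(G(-7, -5) + 23) = (3 + 3)*(-⅐*(-5)*(-7) + 23) = 6*(-5 + 23) = 6*18 = 108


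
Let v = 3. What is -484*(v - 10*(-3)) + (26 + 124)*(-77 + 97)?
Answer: -12972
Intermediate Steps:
-484*(v - 10*(-3)) + (26 + 124)*(-77 + 97) = -484*(3 - 10*(-3)) + (26 + 124)*(-77 + 97) = -484*(3 + 30) + 150*20 = -484*33 + 3000 = -15972 + 3000 = -12972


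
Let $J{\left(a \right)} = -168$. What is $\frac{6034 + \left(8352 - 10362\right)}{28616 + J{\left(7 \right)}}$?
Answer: $\frac{503}{3556} \approx 0.14145$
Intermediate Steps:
$\frac{6034 + \left(8352 - 10362\right)}{28616 + J{\left(7 \right)}} = \frac{6034 + \left(8352 - 10362\right)}{28616 - 168} = \frac{6034 - 2010}{28448} = 4024 \cdot \frac{1}{28448} = \frac{503}{3556}$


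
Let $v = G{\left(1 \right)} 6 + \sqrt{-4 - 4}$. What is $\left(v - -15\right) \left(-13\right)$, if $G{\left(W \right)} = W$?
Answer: $-273 - 26 i \sqrt{2} \approx -273.0 - 36.77 i$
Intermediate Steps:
$v = 6 + 2 i \sqrt{2}$ ($v = 1 \cdot 6 + \sqrt{-4 - 4} = 6 + \sqrt{-8} = 6 + 2 i \sqrt{2} \approx 6.0 + 2.8284 i$)
$\left(v - -15\right) \left(-13\right) = \left(\left(6 + 2 i \sqrt{2}\right) - -15\right) \left(-13\right) = \left(\left(6 + 2 i \sqrt{2}\right) + 15\right) \left(-13\right) = \left(21 + 2 i \sqrt{2}\right) \left(-13\right) = -273 - 26 i \sqrt{2}$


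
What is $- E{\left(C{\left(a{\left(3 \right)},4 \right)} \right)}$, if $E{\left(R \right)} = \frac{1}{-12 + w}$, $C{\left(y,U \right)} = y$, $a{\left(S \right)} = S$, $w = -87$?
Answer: $\frac{1}{99} \approx 0.010101$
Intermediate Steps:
$E{\left(R \right)} = - \frac{1}{99}$ ($E{\left(R \right)} = \frac{1}{-12 - 87} = \frac{1}{-99} = - \frac{1}{99}$)
$- E{\left(C{\left(a{\left(3 \right)},4 \right)} \right)} = \left(-1\right) \left(- \frac{1}{99}\right) = \frac{1}{99}$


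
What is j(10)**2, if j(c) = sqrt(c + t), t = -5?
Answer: 5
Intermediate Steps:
j(c) = sqrt(-5 + c) (j(c) = sqrt(c - 5) = sqrt(-5 + c))
j(10)**2 = (sqrt(-5 + 10))**2 = (sqrt(5))**2 = 5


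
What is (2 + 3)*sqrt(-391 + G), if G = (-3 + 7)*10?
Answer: 15*I*sqrt(39) ≈ 93.675*I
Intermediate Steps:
G = 40 (G = 4*10 = 40)
(2 + 3)*sqrt(-391 + G) = (2 + 3)*sqrt(-391 + 40) = 5*sqrt(-351) = 5*(3*I*sqrt(39)) = 15*I*sqrt(39)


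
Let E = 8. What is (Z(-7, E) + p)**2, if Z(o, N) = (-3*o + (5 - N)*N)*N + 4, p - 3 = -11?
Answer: 784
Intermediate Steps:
p = -8 (p = 3 - 11 = -8)
Z(o, N) = 4 + N*(-3*o + N*(5 - N)) (Z(o, N) = (-3*o + N*(5 - N))*N + 4 = N*(-3*o + N*(5 - N)) + 4 = 4 + N*(-3*o + N*(5 - N)))
(Z(-7, E) + p)**2 = ((4 - 1*8**3 + 5*8**2 - 3*8*(-7)) - 8)**2 = ((4 - 1*512 + 5*64 + 168) - 8)**2 = ((4 - 512 + 320 + 168) - 8)**2 = (-20 - 8)**2 = (-28)**2 = 784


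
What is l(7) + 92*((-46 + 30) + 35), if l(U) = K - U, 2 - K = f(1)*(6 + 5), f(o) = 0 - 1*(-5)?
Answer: 1688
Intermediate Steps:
f(o) = 5 (f(o) = 0 + 5 = 5)
K = -53 (K = 2 - 5*(6 + 5) = 2 - 5*11 = 2 - 1*55 = 2 - 55 = -53)
l(U) = -53 - U
l(7) + 92*((-46 + 30) + 35) = (-53 - 1*7) + 92*((-46 + 30) + 35) = (-53 - 7) + 92*(-16 + 35) = -60 + 92*19 = -60 + 1748 = 1688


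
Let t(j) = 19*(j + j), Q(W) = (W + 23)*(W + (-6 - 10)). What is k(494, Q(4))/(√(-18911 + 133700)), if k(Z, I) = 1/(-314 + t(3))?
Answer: -√114789/22957800 ≈ -1.4758e-5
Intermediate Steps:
Q(W) = (-16 + W)*(23 + W) (Q(W) = (23 + W)*(W - 16) = (23 + W)*(-16 + W) = (-16 + W)*(23 + W))
t(j) = 38*j (t(j) = 19*(2*j) = 38*j)
k(Z, I) = -1/200 (k(Z, I) = 1/(-314 + 38*3) = 1/(-314 + 114) = 1/(-200) = -1/200)
k(494, Q(4))/(√(-18911 + 133700)) = -1/(200*√(-18911 + 133700)) = -√114789/114789/200 = -√114789/22957800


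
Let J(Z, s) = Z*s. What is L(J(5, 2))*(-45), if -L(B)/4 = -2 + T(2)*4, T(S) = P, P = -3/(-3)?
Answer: 360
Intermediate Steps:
P = 1 (P = -3*(-⅓) = 1)
T(S) = 1
L(B) = -8 (L(B) = -4*(-2 + 1*4) = -4*(-2 + 4) = -4*2 = -8)
L(J(5, 2))*(-45) = -8*(-45) = 360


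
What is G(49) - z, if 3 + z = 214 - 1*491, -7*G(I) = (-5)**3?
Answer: 2085/7 ≈ 297.86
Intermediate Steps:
G(I) = 125/7 (G(I) = -1/7*(-5)**3 = -1/7*(-125) = 125/7)
z = -280 (z = -3 + (214 - 1*491) = -3 + (214 - 491) = -3 - 277 = -280)
G(49) - z = 125/7 - 1*(-280) = 125/7 + 280 = 2085/7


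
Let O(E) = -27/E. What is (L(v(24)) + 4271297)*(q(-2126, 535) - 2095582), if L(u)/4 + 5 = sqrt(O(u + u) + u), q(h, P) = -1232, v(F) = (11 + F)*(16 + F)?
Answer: -8956073411478 - 2096814*sqrt(27439811)/35 ≈ -8.9564e+12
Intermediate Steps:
L(u) = -20 + 4*sqrt(u - 27/(2*u)) (L(u) = -20 + 4*sqrt(-27/(u + u) + u) = -20 + 4*sqrt(-27*1/(2*u) + u) = -20 + 4*sqrt(-27/(2*u) + u) = -20 + 4*sqrt(u - 27/(2*u)))
(L(v(24)) + 4271297)*(q(-2126, 535) - 2095582) = ((-20 + 2*sqrt(-54/(176 + 24**2 + 27*24) + 4*(176 + 24**2 + 27*24))) + 4271297)*(-1232 - 2095582) = ((-20 + 2*sqrt(-54/(176 + 576 + 648) + 4*(176 + 576 + 648))) + 4271297)*(-2096814) = ((-20 + 2*sqrt(-54/1400 + 4*1400)) + 4271297)*(-2096814) = ((-20 + 2*sqrt(-54*1/1400 + 5600)) + 4271297)*(-2096814) = ((-20 + 2*sqrt(-27/700 + 5600)) + 4271297)*(-2096814) = ((-20 + 2*sqrt(3919973/700)) + 4271297)*(-2096814) = ((-20 + 2*(sqrt(27439811)/70)) + 4271297)*(-2096814) = ((-20 + sqrt(27439811)/35) + 4271297)*(-2096814) = (4271277 + sqrt(27439811)/35)*(-2096814) = -8956073411478 - 2096814*sqrt(27439811)/35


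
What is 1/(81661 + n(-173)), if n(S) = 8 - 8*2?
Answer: 1/81653 ≈ 1.2247e-5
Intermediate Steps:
n(S) = -8 (n(S) = 8 - 16 = -8)
1/(81661 + n(-173)) = 1/(81661 - 8) = 1/81653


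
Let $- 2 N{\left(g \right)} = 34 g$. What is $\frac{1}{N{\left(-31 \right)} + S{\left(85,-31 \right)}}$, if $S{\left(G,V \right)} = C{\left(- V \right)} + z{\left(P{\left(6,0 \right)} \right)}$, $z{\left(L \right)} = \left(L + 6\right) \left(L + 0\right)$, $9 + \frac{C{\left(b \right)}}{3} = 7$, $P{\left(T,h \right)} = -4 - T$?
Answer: $\frac{1}{561} \approx 0.0017825$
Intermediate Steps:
$C{\left(b \right)} = -6$ ($C{\left(b \right)} = -27 + 3 \cdot 7 = -27 + 21 = -6$)
$z{\left(L \right)} = L \left(6 + L\right)$ ($z{\left(L \right)} = \left(6 + L\right) L = L \left(6 + L\right)$)
$S{\left(G,V \right)} = 34$ ($S{\left(G,V \right)} = -6 + \left(-4 - 6\right) \left(6 - 10\right) = -6 - 10 \left(6 - 10\right) = -6 - -40 = -6 + 40 = 34$)
$N{\left(g \right)} = - 17 g$ ($N{\left(g \right)} = - \frac{34 g}{2} = - 17 g$)
$\frac{1}{N{\left(-31 \right)} + S{\left(85,-31 \right)}} = \frac{1}{\left(-17\right) \left(-31\right) + 34} = \frac{1}{527 + 34} = \frac{1}{561}$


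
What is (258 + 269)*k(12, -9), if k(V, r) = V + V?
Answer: 12648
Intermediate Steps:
k(V, r) = 2*V
(258 + 269)*k(12, -9) = (258 + 269)*(2*12) = 527*24 = 12648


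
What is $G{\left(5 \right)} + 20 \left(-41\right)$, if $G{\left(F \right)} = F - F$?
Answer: $-820$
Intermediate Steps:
$G{\left(F \right)} = 0$
$G{\left(5 \right)} + 20 \left(-41\right) = 0 + 20 \left(-41\right) = 0 - 820 = -820$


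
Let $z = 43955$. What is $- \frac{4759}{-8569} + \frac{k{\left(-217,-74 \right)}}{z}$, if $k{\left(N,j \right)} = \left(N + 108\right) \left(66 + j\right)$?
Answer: $\frac{216654013}{376650395} \approx 0.57521$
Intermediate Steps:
$k{\left(N,j \right)} = \left(66 + j\right) \left(108 + N\right)$ ($k{\left(N,j \right)} = \left(108 + N\right) \left(66 + j\right) = \left(66 + j\right) \left(108 + N\right)$)
$- \frac{4759}{-8569} + \frac{k{\left(-217,-74 \right)}}{z} = - \frac{4759}{-8569} + \frac{7128 + 66 \left(-217\right) + 108 \left(-74\right) - -16058}{43955} = \left(-4759\right) \left(- \frac{1}{8569}\right) + \left(7128 - 14322 - 7992 + 16058\right) \frac{1}{43955} = \frac{4759}{8569} + 872 \cdot \frac{1}{43955} = \frac{4759}{8569} + \frac{872}{43955} = \frac{216654013}{376650395}$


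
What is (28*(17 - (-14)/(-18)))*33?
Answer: 44968/3 ≈ 14989.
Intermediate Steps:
(28*(17 - (-14)/(-18)))*33 = (28*(17 - (-14)*(-1)/18))*33 = (28*(17 - 1*7/9))*33 = (28*(17 - 7/9))*33 = (28*(146/9))*33 = (4088/9)*33 = 44968/3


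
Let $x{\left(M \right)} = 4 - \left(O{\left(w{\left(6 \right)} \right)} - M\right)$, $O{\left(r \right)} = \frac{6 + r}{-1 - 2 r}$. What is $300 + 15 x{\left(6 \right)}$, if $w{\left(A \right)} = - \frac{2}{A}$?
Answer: $705$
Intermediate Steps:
$O{\left(r \right)} = \frac{6 + r}{-1 - 2 r}$
$x{\left(M \right)} = 21 + M$ ($x{\left(M \right)} = 4 - \left(\frac{-6 - - \frac{2}{6}}{1 + 2 \left(- \frac{2}{6}\right)} - M\right) = 4 - \left(\frac{-6 - \left(-2\right) \frac{1}{6}}{1 + 2 \left(\left(-2\right) \frac{1}{6}\right)} - M\right) = 4 - \left(\frac{-6 - - \frac{1}{3}}{1 + 2 \left(- \frac{1}{3}\right)} - M\right) = 4 - \left(\frac{-6 + \frac{1}{3}}{1 - \frac{2}{3}} - M\right) = 4 - \left(\frac{1}{\frac{1}{3}} \left(- \frac{17}{3}\right) - M\right) = 4 - \left(3 \left(- \frac{17}{3}\right) - M\right) = 4 - \left(-17 - M\right) = 4 + \left(17 + M\right) = 21 + M$)
$300 + 15 x{\left(6 \right)} = 300 + 15 \left(21 + 6\right) = 300 + 15 \cdot 27 = 300 + 405 = 705$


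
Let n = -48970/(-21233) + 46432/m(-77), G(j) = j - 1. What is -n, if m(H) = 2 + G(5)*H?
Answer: 28556054/191097 ≈ 149.43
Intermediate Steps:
G(j) = -1 + j
m(H) = 2 + 4*H (m(H) = 2 + (-1 + 5)*H = 2 + 4*H)
n = -28556054/191097 (n = -48970/(-21233) + 46432/(2 + 4*(-77)) = -48970*(-1/21233) + 46432/(2 - 308) = 48970/21233 + 46432/(-306) = 48970/21233 + 46432*(-1/306) = 48970/21233 - 23216/153 = -28556054/191097 ≈ -149.43)
-n = -1*(-28556054/191097) = 28556054/191097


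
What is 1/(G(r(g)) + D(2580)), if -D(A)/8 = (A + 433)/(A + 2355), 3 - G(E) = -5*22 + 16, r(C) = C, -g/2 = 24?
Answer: 4935/454591 ≈ 0.010856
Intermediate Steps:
g = -48 (g = -2*24 = -48)
G(E) = 97 (G(E) = 3 - (-5*22 + 16) = 3 - (-110 + 16) = 3 - 1*(-94) = 3 + 94 = 97)
D(A) = -8*(433 + A)/(2355 + A) (D(A) = -8*(A + 433)/(A + 2355) = -8*(433 + A)/(2355 + A))
1/(G(r(g)) + D(2580)) = 1/(97 + 8*(-433 - 1*2580)/(2355 + 2580)) = 1/(97 + 8*(-433 - 2580)/4935) = 1/(97 + 8*(1/4935)*(-3013)) = 1/(97 - 24104/4935) = 1/(454591/4935) = 4935/454591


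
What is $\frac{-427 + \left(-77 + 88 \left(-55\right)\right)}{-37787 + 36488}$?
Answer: $\frac{5344}{1299} \approx 4.1139$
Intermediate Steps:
$\frac{-427 + \left(-77 + 88 \left(-55\right)\right)}{-37787 + 36488} = \frac{-427 - 4917}{-1299} = \left(-427 - 4917\right) \left(- \frac{1}{1299}\right) = \left(-5344\right) \left(- \frac{1}{1299}\right) = \frac{5344}{1299}$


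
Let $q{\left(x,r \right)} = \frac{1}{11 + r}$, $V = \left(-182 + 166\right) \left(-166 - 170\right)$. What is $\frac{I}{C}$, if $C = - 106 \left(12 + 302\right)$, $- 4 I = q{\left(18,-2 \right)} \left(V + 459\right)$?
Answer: $\frac{1945}{399408} \approx 0.0048697$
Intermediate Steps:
$V = 5376$ ($V = \left(-16\right) \left(-336\right) = 5376$)
$I = - \frac{1945}{12}$ ($I = - \frac{\frac{1}{11 - 2} \left(5376 + 459\right)}{4} = - \frac{\frac{1}{9} \cdot 5835}{4} = \left(- \frac{1}{4}\right) \frac{1945}{3} = - \frac{1945}{12} \approx -162.08$)
$C = -33284$ ($C = \left(-106\right) 314 = -33284$)
$\frac{I}{C} = - \frac{1945}{12 \left(-33284\right)} = \left(- \frac{1945}{12}\right) \left(- \frac{1}{33284}\right) = \frac{1945}{399408}$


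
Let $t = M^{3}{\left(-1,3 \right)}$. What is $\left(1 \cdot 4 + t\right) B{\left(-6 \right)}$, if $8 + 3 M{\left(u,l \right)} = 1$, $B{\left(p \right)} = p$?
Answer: $\frac{470}{9} \approx 52.222$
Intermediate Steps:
$M{\left(u,l \right)} = - \frac{7}{3}$ ($M{\left(u,l \right)} = - \frac{8}{3} + \frac{1}{3} \cdot 1 = - \frac{8}{3} + \frac{1}{3} = - \frac{7}{3}$)
$t = - \frac{343}{27}$ ($t = \left(- \frac{7}{3}\right)^{3} = - \frac{343}{27} \approx -12.704$)
$\left(1 \cdot 4 + t\right) B{\left(-6 \right)} = \left(1 \cdot 4 - \frac{343}{27}\right) \left(-6\right) = \left(4 - \frac{343}{27}\right) \left(-6\right) = \left(- \frac{235}{27}\right) \left(-6\right) = \frac{470}{9}$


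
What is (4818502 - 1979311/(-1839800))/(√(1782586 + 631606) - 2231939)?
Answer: -19786322162289858429/9165054375516254200 - 97515901548021*√1247/2291263593879063550 ≈ -2.1604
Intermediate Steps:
(4818502 - 1979311/(-1839800))/(√(1782586 + 631606) - 2231939) = (4818502 - 1979311*(-1/1839800))/(√2414192 - 2231939) = (4818502 + 1979311/1839800)/(44*√1247 - 2231939) = 8865081958911/(1839800*(-2231939 + 44*√1247))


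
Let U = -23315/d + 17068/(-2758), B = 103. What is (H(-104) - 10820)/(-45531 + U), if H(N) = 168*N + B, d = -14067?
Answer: 546821300277/883316128076 ≈ 0.61905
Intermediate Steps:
U = -87896393/19398393 (U = -23315/(-14067) + 17068/(-2758) = -23315*(-1/14067) + 17068*(-1/2758) = 23315/14067 - 8534/1379 = -87896393/19398393 ≈ -4.5311)
H(N) = 103 + 168*N (H(N) = 168*N + 103 = 103 + 168*N)
(H(-104) - 10820)/(-45531 + U) = ((103 + 168*(-104)) - 10820)/(-45531 - 87896393/19398393) = ((103 - 17472) - 10820)/(-883316128076/19398393) = (-17369 - 10820)*(-19398393/883316128076) = -28189*(-19398393/883316128076) = 546821300277/883316128076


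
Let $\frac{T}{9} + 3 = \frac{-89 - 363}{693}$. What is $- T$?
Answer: $\frac{2531}{77} \approx 32.87$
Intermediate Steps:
$T = - \frac{2531}{77}$ ($T = -27 + 9 \frac{-89 - 363}{693} = -27 + 9 \left(-89 - 363\right) \frac{1}{693} = -27 + 9 \left(\left(-452\right) \frac{1}{693}\right) = -27 + 9 \left(- \frac{452}{693}\right) = -27 - \frac{452}{77} = - \frac{2531}{77} \approx -32.87$)
$- T = \left(-1\right) \left(- \frac{2531}{77}\right) = \frac{2531}{77}$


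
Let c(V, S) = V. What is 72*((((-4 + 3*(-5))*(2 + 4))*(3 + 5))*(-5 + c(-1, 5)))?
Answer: 393984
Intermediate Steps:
72*((((-4 + 3*(-5))*(2 + 4))*(3 + 5))*(-5 + c(-1, 5))) = 72*((((-4 + 3*(-5))*(2 + 4))*(3 + 5))*(-5 - 1)) = 72*((((-4 - 15)*6)*8)*(-6)) = 72*((-19*6*8)*(-6)) = 72*(-114*8*(-6)) = 72*(-912*(-6)) = 72*5472 = 393984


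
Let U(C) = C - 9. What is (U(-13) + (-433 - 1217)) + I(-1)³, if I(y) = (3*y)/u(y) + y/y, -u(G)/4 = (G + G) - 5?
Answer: -36688119/21952 ≈ -1671.3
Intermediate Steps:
u(G) = 20 - 8*G (u(G) = -4*((G + G) - 5) = -4*(2*G - 5) = -4*(-5 + 2*G) = 20 - 8*G)
U(C) = -9 + C
I(y) = 1 + 3*y/(20 - 8*y) (I(y) = (3*y)/(20 - 8*y) + y/y = 3*y/(20 - 8*y) + 1 = 1 + 3*y/(20 - 8*y))
(U(-13) + (-433 - 1217)) + I(-1)³ = ((-9 - 13) + (-433 - 1217)) + (5*(-4 - 1)/(4*(-5 + 2*(-1))))³ = (-22 - 1650) + ((5/4)*(-5)/(-5 - 2))³ = -1672 + ((5/4)*(-5)/(-7))³ = -1672 + ((5/4)*(-⅐)*(-5))³ = -1672 + (25/28)³ = -1672 + 15625/21952 = -36688119/21952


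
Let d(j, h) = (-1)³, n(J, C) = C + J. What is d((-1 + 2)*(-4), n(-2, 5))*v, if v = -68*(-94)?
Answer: -6392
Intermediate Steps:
d(j, h) = -1
v = 6392
d((-1 + 2)*(-4), n(-2, 5))*v = -1*6392 = -6392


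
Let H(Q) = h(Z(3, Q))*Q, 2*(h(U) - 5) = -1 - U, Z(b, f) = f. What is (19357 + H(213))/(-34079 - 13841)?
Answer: 2369/47920 ≈ 0.049437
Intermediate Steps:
h(U) = 9/2 - U/2 (h(U) = 5 + (-1 - U)/2 = 5 + (-1/2 - U/2) = 9/2 - U/2)
H(Q) = Q*(9/2 - Q/2) (H(Q) = (9/2 - Q/2)*Q = Q*(9/2 - Q/2))
(19357 + H(213))/(-34079 - 13841) = (19357 + (1/2)*213*(9 - 1*213))/(-34079 - 13841) = (19357 + (1/2)*213*(9 - 213))/(-47920) = (19357 + (1/2)*213*(-204))*(-1/47920) = (19357 - 21726)*(-1/47920) = -2369*(-1/47920) = 2369/47920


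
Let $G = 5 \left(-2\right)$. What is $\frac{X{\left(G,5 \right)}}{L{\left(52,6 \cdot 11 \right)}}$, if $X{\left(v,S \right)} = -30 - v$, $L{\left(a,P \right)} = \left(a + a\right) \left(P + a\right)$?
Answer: $- \frac{5}{3068} \approx -0.0016297$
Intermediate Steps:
$L{\left(a,P \right)} = 2 a \left(P + a\right)$
$G = -10$
$\frac{X{\left(G,5 \right)}}{L{\left(52,6 \cdot 11 \right)}} = \frac{-30 - -10}{2 \cdot 52 \left(6 \cdot 11 + 52\right)} = \frac{-30 + 10}{2 \cdot 52 \left(66 + 52\right)} = - \frac{20}{2 \cdot 52 \cdot 118} = - \frac{20}{12272} = \left(-20\right) \frac{1}{12272} = - \frac{5}{3068}$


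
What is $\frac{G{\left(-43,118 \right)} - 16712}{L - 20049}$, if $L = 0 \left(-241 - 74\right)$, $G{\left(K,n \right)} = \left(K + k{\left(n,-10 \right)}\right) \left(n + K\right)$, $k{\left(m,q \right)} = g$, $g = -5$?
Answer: $\frac{20312}{20049} \approx 1.0131$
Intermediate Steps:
$k{\left(m,q \right)} = -5$
$G{\left(K,n \right)} = \left(-5 + K\right) \left(K + n\right)$ ($G{\left(K,n \right)} = \left(K - 5\right) \left(n + K\right) = \left(-5 + K\right) \left(K + n\right)$)
$L = 0$ ($L = 0 \left(-315\right) = 0$)
$\frac{G{\left(-43,118 \right)} - 16712}{L - 20049} = \frac{\left(\left(-43\right)^{2} - -215 - 590 - 5074\right) - 16712}{0 - 20049} = \frac{\left(1849 + 215 - 590 - 5074\right) - 16712}{0 - 20049} = \frac{-3600 - 16712}{-20049} = \left(-20312\right) \left(- \frac{1}{20049}\right) = \frac{20312}{20049}$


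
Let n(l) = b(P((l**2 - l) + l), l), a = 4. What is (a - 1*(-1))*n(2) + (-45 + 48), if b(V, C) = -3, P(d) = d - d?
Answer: -12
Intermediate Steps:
P(d) = 0
n(l) = -3
(a - 1*(-1))*n(2) + (-45 + 48) = (4 - 1*(-1))*(-3) + (-45 + 48) = (4 + 1)*(-3) + 3 = 5*(-3) + 3 = -15 + 3 = -12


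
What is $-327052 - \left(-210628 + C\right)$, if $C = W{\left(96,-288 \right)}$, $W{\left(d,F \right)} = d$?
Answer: $-116520$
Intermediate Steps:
$C = 96$
$-327052 - \left(-210628 + C\right) = -327052 - \left(-210628 + 96\right) = -327052 - -210532 = -327052 + 210532 = -116520$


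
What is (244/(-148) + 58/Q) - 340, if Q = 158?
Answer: -997566/2923 ≈ -341.28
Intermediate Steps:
(244/(-148) + 58/Q) - 340 = (244/(-148) + 58/158) - 340 = (244*(-1/148) + 58*(1/158)) - 340 = (-61/37 + 29/79) - 340 = -3746/2923 - 340 = -997566/2923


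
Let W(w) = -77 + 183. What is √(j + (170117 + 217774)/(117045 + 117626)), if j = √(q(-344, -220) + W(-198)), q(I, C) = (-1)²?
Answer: √(41207229 + 24930049*√107)/4993 ≈ 3.4637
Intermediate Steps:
W(w) = 106
q(I, C) = 1
j = √107 (j = √(1 + 106) = √107 ≈ 10.344)
√(j + (170117 + 217774)/(117045 + 117626)) = √(√107 + (170117 + 217774)/(117045 + 117626)) = √(√107 + 387891/234671) = √(√107 + 387891*(1/234671)) = √(√107 + 8253/4993) = √(8253/4993 + √107)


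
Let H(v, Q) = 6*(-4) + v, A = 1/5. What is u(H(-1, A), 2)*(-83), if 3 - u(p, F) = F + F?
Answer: 83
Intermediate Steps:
A = 1/5 ≈ 0.20000
H(v, Q) = -24 + v
u(p, F) = 3 - 2*F (u(p, F) = 3 - (F + F) = 3 - 2*F)
u(H(-1, A), 2)*(-83) = (3 - 2*2)*(-83) = (3 - 4)*(-83) = -1*(-83) = 83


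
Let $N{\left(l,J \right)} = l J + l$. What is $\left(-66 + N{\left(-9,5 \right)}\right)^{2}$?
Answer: $14400$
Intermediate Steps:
$N{\left(l,J \right)} = l + J l$ ($N{\left(l,J \right)} = J l + l = l + J l$)
$\left(-66 + N{\left(-9,5 \right)}\right)^{2} = \left(-66 - 9 \left(1 + 5\right)\right)^{2} = \left(-66 - 54\right)^{2} = \left(-120\right)^{2} = 14400$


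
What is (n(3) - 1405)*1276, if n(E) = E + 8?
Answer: -1778744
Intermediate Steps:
n(E) = 8 + E
(n(3) - 1405)*1276 = ((8 + 3) - 1405)*1276 = (11 - 1405)*1276 = -1394*1276 = -1778744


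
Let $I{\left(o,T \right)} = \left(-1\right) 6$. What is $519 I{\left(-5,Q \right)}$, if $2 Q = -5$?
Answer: $-3114$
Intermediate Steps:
$Q = - \frac{5}{2}$ ($Q = \frac{1}{2} \left(-5\right) = - \frac{5}{2} \approx -2.5$)
$I{\left(o,T \right)} = -6$
$519 I{\left(-5,Q \right)} = 519 \left(-6\right) = -3114$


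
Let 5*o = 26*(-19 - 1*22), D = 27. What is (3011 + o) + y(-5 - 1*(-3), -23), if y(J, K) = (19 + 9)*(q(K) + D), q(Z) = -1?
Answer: 17629/5 ≈ 3525.8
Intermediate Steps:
o = -1066/5 (o = (26*(-19 - 1*22))/5 = (26*(-19 - 22))/5 = (26*(-41))/5 = (⅕)*(-1066) = -1066/5 ≈ -213.20)
y(J, K) = 728 (y(J, K) = (19 + 9)*(-1 + 27) = 28*26 = 728)
(3011 + o) + y(-5 - 1*(-3), -23) = (3011 - 1066/5) + 728 = 13989/5 + 728 = 17629/5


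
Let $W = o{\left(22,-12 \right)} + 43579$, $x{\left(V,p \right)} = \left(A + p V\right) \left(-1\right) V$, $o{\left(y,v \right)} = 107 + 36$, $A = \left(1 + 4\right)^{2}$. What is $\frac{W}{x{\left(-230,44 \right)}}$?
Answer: $- \frac{7287}{386975} \approx -0.018831$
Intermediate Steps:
$A = 25$ ($A = 5^{2} = 25$)
$o{\left(y,v \right)} = 143$
$x{\left(V,p \right)} = V \left(-25 - V p\right)$ ($x{\left(V,p \right)} = \left(25 + p V\right) \left(-1\right) V = \left(25 + V p\right) \left(-1\right) V = \left(-25 - V p\right) V = V \left(-25 - V p\right)$)
$W = 43722$ ($W = 143 + 43579 = 43722$)
$\frac{W}{x{\left(-230,44 \right)}} = \frac{43722}{\left(-1\right) \left(-230\right) \left(25 - 10120\right)} = \frac{43722}{\left(-1\right) \left(-230\right) \left(-10095\right)} = \frac{43722}{-2321850} = 43722 \left(- \frac{1}{2321850}\right) = - \frac{7287}{386975}$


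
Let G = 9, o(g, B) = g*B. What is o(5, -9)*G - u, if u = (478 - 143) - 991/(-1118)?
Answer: -828311/1118 ≈ -740.89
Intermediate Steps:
o(g, B) = B*g
u = 375521/1118 (u = 335 - 991*(-1/1118) = 335 + 991/1118 = 375521/1118 ≈ 335.89)
o(5, -9)*G - u = -9*5*9 - 1*375521/1118 = -45*9 - 375521/1118 = -405 - 375521/1118 = -828311/1118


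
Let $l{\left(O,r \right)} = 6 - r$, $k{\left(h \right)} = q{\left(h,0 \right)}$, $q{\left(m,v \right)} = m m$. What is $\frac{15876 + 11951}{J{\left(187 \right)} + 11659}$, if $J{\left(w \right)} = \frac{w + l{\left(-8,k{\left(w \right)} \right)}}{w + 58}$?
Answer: $\frac{973945}{403097} \approx 2.4162$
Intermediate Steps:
$q{\left(m,v \right)} = m^{2}$
$k{\left(h \right)} = h^{2}$
$J{\left(w \right)} = \frac{6 + w - w^{2}}{58 + w}$ ($J{\left(w \right)} = \frac{w - \left(-6 + w^{2}\right)}{w + 58} = \frac{6 + w - w^{2}}{58 + w}$)
$\frac{15876 + 11951}{J{\left(187 \right)} + 11659} = \frac{15876 + 11951}{\frac{6 + 187 - 187^{2}}{58 + 187} + 11659} = \frac{27827}{\frac{6 + 187 - 34969}{245} + 11659} = \frac{27827}{\frac{1}{245} \left(-34776\right) + 11659} = \frac{27827}{- \frac{4968}{35} + 11659} = \frac{27827}{\frac{403097}{35}} = 27827 \cdot \frac{35}{403097} = \frac{973945}{403097}$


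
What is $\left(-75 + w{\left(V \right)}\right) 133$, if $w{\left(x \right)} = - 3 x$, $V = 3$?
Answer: $-11172$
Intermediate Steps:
$\left(-75 + w{\left(V \right)}\right) 133 = \left(-75 - 9\right) 133 = \left(-84\right) 133 = -11172$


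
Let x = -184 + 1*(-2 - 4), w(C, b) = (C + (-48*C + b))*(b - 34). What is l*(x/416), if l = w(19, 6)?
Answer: -589855/52 ≈ -11343.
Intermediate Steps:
w(C, b) = (-34 + b)*(b - 47*C) (w(C, b) = (C + (b - 48*C))*(-34 + b) = (b - 47*C)*(-34 + b) = (-34 + b)*(b - 47*C))
x = -190 (x = -184 + 1*(-6) = -184 - 6 = -190)
l = 24836 (l = 6² - 34*6 + 1598*19 - 47*19*6 = 36 - 204 + 30362 - 5358 = 24836)
l*(x/416) = 24836*(-190/416) = 24836*(-190*1/416) = 24836*(-95/208) = -589855/52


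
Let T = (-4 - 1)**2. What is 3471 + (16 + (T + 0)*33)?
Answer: 4312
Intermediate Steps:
T = 25 (T = (-5)**2 = 25)
3471 + (16 + (T + 0)*33) = 3471 + (16 + (25 + 0)*33) = 3471 + (16 + 25*33) = 3471 + (16 + 825) = 3471 + 841 = 4312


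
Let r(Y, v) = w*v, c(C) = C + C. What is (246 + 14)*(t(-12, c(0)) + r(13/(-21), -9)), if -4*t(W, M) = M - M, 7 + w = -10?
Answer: 39780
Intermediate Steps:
w = -17 (w = -7 - 10 = -17)
c(C) = 2*C
t(W, M) = 0 (t(W, M) = -(M - M)/4 = -1/4*0 = 0)
r(Y, v) = -17*v
(246 + 14)*(t(-12, c(0)) + r(13/(-21), -9)) = (246 + 14)*(0 - 17*(-9)) = 260*(0 + 153) = 260*153 = 39780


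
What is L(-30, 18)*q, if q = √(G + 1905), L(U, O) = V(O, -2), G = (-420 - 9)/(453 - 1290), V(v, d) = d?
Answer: -2*√16480778/93 ≈ -87.304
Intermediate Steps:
G = 143/279 (G = -429/(-837) = -429*(-1/837) = 143/279 ≈ 0.51254)
L(U, O) = -2
q = √16480778/93 (q = √(143/279 + 1905) = √(531638/279) = √16480778/93 ≈ 43.652)
L(-30, 18)*q = -2*√16480778/93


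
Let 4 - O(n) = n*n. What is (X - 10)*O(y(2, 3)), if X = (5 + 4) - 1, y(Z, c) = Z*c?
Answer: 64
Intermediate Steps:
O(n) = 4 - n² (O(n) = 4 - n*n = 4 - n²)
X = 8 (X = 9 - 1 = 8)
(X - 10)*O(y(2, 3)) = (8 - 10)*(4 - (2*3)²) = -2*(4 - 1*6²) = -2*(4 - 1*36) = -2*(4 - 36) = -2*(-32) = 64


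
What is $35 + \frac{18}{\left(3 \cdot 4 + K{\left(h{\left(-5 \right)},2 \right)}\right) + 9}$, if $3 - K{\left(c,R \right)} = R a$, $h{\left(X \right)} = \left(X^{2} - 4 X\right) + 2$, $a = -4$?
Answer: $\frac{569}{16} \approx 35.563$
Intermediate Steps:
$h{\left(X \right)} = 2 + X^{2} - 4 X$
$K{\left(c,R \right)} = 3 + 4 R$ ($K{\left(c,R \right)} = 3 - R \left(-4\right) = 3 - - 4 R = 3 + 4 R$)
$35 + \frac{18}{\left(3 \cdot 4 + K{\left(h{\left(-5 \right)},2 \right)}\right) + 9} = 35 + \frac{18}{\left(3 \cdot 4 + \left(3 + 4 \cdot 2\right)\right) + 9} = 35 + \frac{18}{\left(12 + \left(3 + 8\right)\right) + 9} = 35 + \frac{18}{\left(12 + 11\right) + 9} = 35 + \frac{18}{23 + 9} = 35 + \frac{18}{32} = 35 + 18 \cdot \frac{1}{32} = 35 + \frac{9}{16} = \frac{569}{16}$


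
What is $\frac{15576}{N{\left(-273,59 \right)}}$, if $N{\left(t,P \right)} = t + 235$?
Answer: $- \frac{7788}{19} \approx -409.89$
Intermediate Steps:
$N{\left(t,P \right)} = 235 + t$
$\frac{15576}{N{\left(-273,59 \right)}} = \frac{15576}{235 - 273} = \frac{15576}{-38} = 15576 \left(- \frac{1}{38}\right) = - \frac{7788}{19}$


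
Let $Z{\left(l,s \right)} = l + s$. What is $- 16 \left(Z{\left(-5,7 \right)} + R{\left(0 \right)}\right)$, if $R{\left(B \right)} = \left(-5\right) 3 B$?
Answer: $-32$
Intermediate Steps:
$R{\left(B \right)} = - 15 B$
$- 16 \left(Z{\left(-5,7 \right)} + R{\left(0 \right)}\right) = - 16 \left(\left(-5 + 7\right) - 0\right) = - 16 \left(2 + 0\right) = \left(-16\right) 2 = -32$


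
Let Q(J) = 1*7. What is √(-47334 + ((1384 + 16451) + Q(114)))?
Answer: 2*I*√7373 ≈ 171.73*I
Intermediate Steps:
Q(J) = 7
√(-47334 + ((1384 + 16451) + Q(114))) = √(-47334 + ((1384 + 16451) + 7)) = √(-47334 + (17835 + 7)) = √(-47334 + 17842) = √(-29492) = 2*I*√7373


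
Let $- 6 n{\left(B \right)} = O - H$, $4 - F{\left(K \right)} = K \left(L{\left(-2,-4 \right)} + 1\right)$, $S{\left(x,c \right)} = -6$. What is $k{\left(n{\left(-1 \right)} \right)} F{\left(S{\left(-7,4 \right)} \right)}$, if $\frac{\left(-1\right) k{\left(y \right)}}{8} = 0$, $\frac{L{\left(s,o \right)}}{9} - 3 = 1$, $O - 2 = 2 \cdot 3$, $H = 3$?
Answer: $0$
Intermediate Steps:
$O = 8$ ($O = 2 + 2 \cdot 3 = 2 + 6 = 8$)
$L{\left(s,o \right)} = 36$ ($L{\left(s,o \right)} = 27 + 9 \cdot 1 = 27 + 9 = 36$)
$F{\left(K \right)} = 4 - 37 K$ ($F{\left(K \right)} = 4 - K \left(36 + 1\right) = 4 - K 37 = 4 - 37 K$)
$n{\left(B \right)} = - \frac{5}{6}$ ($n{\left(B \right)} = - \frac{8 - 3}{6} = \left(- \frac{1}{6}\right) 5 = - \frac{5}{6}$)
$k{\left(y \right)} = 0$ ($k{\left(y \right)} = \left(-8\right) 0 = 0$)
$k{\left(n{\left(-1 \right)} \right)} F{\left(S{\left(-7,4 \right)} \right)} = 0 \left(4 - -222\right) = 0 \left(4 + 222\right) = 0 \cdot 226 = 0$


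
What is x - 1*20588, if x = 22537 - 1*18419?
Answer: -16470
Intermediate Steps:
x = 4118 (x = 22537 - 18419 = 4118)
x - 1*20588 = 4118 - 1*20588 = 4118 - 20588 = -16470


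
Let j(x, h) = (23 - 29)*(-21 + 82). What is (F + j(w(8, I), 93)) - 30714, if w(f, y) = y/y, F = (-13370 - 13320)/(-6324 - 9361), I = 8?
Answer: -97492622/3137 ≈ -31078.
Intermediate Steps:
F = 5338/3137 (F = -26690/(-15685) = -26690*(-1/15685) = 5338/3137 ≈ 1.7016)
w(f, y) = 1
j(x, h) = -366 (j(x, h) = -6*61 = -366)
(F + j(w(8, I), 93)) - 30714 = (5338/3137 - 366) - 30714 = -1142804/3137 - 30714 = -97492622/3137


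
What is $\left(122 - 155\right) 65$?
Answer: $-2145$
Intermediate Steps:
$\left(122 - 155\right) 65 = \left(-33\right) 65 = -2145$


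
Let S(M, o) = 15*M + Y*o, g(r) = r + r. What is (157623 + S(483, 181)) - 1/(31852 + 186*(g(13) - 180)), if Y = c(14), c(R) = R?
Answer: 537025615/3208 ≈ 1.6740e+5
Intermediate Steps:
g(r) = 2*r
Y = 14
S(M, o) = 14*o + 15*M (S(M, o) = 15*M + 14*o = 14*o + 15*M)
(157623 + S(483, 181)) - 1/(31852 + 186*(g(13) - 180)) = (157623 + (14*181 + 15*483)) - 1/(31852 + 186*(2*13 - 180)) = (157623 + (2534 + 7245)) - 1/(31852 + 186*(26 - 180)) = (157623 + 9779) - 1/(31852 + 186*(-154)) = 167402 - 1/(31852 - 28644) = 167402 - 1/3208 = 537025615/3208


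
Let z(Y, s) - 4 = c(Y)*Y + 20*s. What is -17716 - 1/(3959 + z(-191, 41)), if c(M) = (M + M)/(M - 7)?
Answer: -7742529875/437036 ≈ -17716.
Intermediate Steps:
c(M) = 2*M/(-7 + M) (c(M) = (2*M)/(-7 + M) = 2*M/(-7 + M))
z(Y, s) = 4 + 20*s + 2*Y²/(-7 + Y) (z(Y, s) = 4 + ((2*Y/(-7 + Y))*Y + 20*s) = 4 + (2*Y²/(-7 + Y) + 20*s) = 4 + (20*s + 2*Y²/(-7 + Y)) = 4 + 20*s + 2*Y²/(-7 + Y))
-17716 - 1/(3959 + z(-191, 41)) = -17716 - 1/(3959 + 2*((-191)² + 2*(1 + 5*41)*(-7 - 191))/(-7 - 191)) = -17716 - 1/(3959 + 2*(36481 + 2*(1 + 205)*(-198))/(-198)) = -17716 - 1/(3959 + 2*(-1/198)*(36481 + 2*206*(-198))) = -17716 - 1/(3959 + 2*(-1/198)*(36481 - 81576)) = -17716 - 1/(3959 + 2*(-1/198)*(-45095)) = -17716 - 1/(3959 + 45095/99) = -17716 - 1/437036/99 = -17716 - 1*99/437036 = -17716 - 99/437036 = -7742529875/437036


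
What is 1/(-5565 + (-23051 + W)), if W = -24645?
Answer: -1/53261 ≈ -1.8775e-5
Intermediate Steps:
1/(-5565 + (-23051 + W)) = 1/(-5565 + (-23051 - 24645)) = 1/(-5565 - 47696) = 1/(-53261) = -1/53261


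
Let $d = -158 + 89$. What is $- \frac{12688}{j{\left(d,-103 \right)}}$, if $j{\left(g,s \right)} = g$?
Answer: $\frac{12688}{69} \approx 183.88$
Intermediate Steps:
$d = -69$
$- \frac{12688}{j{\left(d,-103 \right)}} = - \frac{12688}{-69} = \left(-12688\right) \left(- \frac{1}{69}\right) = \frac{12688}{69}$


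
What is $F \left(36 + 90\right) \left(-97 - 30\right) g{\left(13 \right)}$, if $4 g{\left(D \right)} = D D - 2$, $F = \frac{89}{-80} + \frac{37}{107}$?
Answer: $\frac{8769264021}{17120} \approx 5.1222 \cdot 10^{5}$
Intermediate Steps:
$F = - \frac{6563}{8560}$ ($F = 89 \left(- \frac{1}{80}\right) + 37 \cdot \frac{1}{107} = - \frac{89}{80} + \frac{37}{107} = - \frac{6563}{8560} \approx -0.76671$)
$g{\left(D \right)} = - \frac{1}{2} + \frac{D^{2}}{4}$ ($g{\left(D \right)} = \frac{D D - 2}{4} = \frac{D^{2} - 2}{4} = \frac{-2 + D^{2}}{4} = - \frac{1}{2} + \frac{D^{2}}{4}$)
$F \left(36 + 90\right) \left(-97 - 30\right) g{\left(13 \right)} = - \frac{6563 \left(36 + 90\right) \left(-97 - 30\right)}{8560} \left(- \frac{1}{2} + \frac{13^{2}}{4}\right) = - \frac{6563 \cdot 126 \left(-127\right)}{8560} \left(- \frac{1}{2} + \frac{1}{4} \cdot 169\right) = \left(- \frac{6563}{8560}\right) \left(-16002\right) \left(- \frac{1}{2} + \frac{169}{4}\right) = \frac{52510563}{4280} \cdot \frac{167}{4} = \frac{8769264021}{17120}$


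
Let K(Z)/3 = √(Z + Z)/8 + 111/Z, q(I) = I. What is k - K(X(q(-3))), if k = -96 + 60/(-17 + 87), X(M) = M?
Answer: 111/7 - 3*I*√6/8 ≈ 15.857 - 0.91856*I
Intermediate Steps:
K(Z) = 333/Z + 3*√2*√Z/8 (K(Z) = 3*(√(Z + Z)/8 + 111/Z) = 3*(√(2*Z)*(⅛) + 111/Z) = 3*((√2*√Z)*(⅛) + 111/Z) = 3*(√2*√Z/8 + 111/Z) = 3*(111/Z + √2*√Z/8) = 333/Z + 3*√2*√Z/8)
k = -666/7 (k = -96 + 60/70 = -96 + 60*(1/70) = -96 + 6/7 = -666/7 ≈ -95.143)
k - K(X(q(-3))) = -666/7 - 3*(888 + √2*(-3)^(3/2))/(8*(-3)) = -666/7 - 3*(-1)*(888 + √2*(-3*I*√3))/(8*3) = -666/7 - 3*(-1)*(888 - 3*I*√6)/(8*3) = -666/7 - (-111 + 3*I*√6/8) = -666/7 + (111 - 3*I*√6/8) = 111/7 - 3*I*√6/8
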